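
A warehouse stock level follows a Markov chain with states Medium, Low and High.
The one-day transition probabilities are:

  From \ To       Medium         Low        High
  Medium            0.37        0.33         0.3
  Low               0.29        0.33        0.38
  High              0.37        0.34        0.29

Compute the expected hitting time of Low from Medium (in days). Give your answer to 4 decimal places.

3.0033

Let t(s) be the expected number of days to first reach Low from state s, with t(Low) = 0. Conditioning on the first day:
t(Medium) = 1 + 0.37·t(Medium) + 0.3·t(High)
t(High) = 1 + 0.37·t(Medium) + 0.29·t(High)
Solving: t(Medium) = 3.0033, t(High) = 2.9735.
Expected days from Medium to Low: 3.0033.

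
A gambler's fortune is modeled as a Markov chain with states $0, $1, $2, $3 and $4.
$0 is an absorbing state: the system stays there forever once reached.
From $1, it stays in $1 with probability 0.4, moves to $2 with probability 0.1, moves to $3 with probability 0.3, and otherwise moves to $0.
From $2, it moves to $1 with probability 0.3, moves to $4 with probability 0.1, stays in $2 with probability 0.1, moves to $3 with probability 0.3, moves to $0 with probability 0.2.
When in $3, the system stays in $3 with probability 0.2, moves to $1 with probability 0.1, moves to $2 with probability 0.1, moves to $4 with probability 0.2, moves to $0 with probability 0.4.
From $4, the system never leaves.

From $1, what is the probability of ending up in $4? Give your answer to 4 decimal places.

0.2023

Let h(s) be the probability of absorption at $4 starting from transient state s. Then h($4) = 1 and h($0) = 0. By first-step analysis:
h($1) = 0.2·0 + 0.4·h($1) + 0.1·h($2) + 0.3·h($3)
h($2) = 0.2·0 + 0.3·h($1) + 0.1·h($2) + 0.3·h($3) + 0.1·1
h($3) = 0.4·0 + 0.1·h($1) + 0.1·h($2) + 0.2·h($3) + 0.2·1
Solving: h($1) = 0.2023, h($2) = 0.2821, h($3) = 0.3105.
Starting from $1, the probability is 0.2023.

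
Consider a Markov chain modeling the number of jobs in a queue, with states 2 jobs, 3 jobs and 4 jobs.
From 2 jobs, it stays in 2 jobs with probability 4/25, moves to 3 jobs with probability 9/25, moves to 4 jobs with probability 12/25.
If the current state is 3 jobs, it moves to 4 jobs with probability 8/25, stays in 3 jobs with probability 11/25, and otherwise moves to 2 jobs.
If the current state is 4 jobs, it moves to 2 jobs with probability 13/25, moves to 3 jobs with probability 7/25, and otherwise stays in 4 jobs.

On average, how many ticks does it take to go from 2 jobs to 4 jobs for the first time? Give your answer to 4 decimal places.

2.3958

Let t(s) be the expected number of ticks to first reach 4 jobs from state s, with t(4 jobs) = 0. Conditioning on the first tick:
t(2 jobs) = 1 + 0.16·t(2 jobs) + 0.36·t(3 jobs)
t(3 jobs) = 1 + 0.24·t(2 jobs) + 0.44·t(3 jobs)
Solving: t(2 jobs) = 2.3958, t(3 jobs) = 2.8125.
Expected ticks from 2 jobs to 4 jobs: 2.3958.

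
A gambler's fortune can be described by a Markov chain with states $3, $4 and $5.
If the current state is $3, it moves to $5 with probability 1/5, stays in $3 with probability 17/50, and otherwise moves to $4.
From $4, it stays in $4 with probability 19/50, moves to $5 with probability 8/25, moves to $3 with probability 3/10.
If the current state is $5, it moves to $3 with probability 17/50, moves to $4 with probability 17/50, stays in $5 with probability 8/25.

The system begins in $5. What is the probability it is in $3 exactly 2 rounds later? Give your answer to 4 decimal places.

Sum over the intermediate state after 1 round:
P = P($5→$3)·P($3→$3) + P($5→$4)·P($4→$3) + P($5→$5)·P($5→$3)
  = 0.34×0.34 + 0.34×0.3 + 0.32×0.34
  = 0.1156 + 0.1020 + 0.1088 = 0.3264

0.3264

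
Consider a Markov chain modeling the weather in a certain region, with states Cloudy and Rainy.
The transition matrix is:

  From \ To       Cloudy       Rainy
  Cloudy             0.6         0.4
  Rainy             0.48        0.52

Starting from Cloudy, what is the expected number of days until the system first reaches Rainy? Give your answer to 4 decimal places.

Let t(s) be the expected number of days to first reach Rainy from state s, with t(Rainy) = 0. Conditioning on the first day:
t(Cloudy) = 1 + 0.6·t(Cloudy)
Solving: t(Cloudy) = 2.5000.
Expected days from Cloudy to Rainy: 2.5000.

2.5000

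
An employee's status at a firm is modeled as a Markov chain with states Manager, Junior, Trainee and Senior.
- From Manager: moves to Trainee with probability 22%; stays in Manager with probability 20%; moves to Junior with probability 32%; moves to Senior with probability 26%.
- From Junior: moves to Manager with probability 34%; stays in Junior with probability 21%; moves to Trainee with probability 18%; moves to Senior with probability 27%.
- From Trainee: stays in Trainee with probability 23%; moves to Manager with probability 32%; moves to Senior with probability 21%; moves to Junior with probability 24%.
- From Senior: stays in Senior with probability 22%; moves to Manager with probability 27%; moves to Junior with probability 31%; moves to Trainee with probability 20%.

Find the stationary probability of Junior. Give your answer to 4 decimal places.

0.2712

Let the stationary distribution be π with π = πP and π_1 + π_2 + π_3 + π_4 = 1.
π_1 = 0.2·π_1 + 0.34·π_2 + 0.32·π_3 + 0.27·π_4
π_2 = 0.32·π_1 + 0.21·π_2 + 0.24·π_3 + 0.31·π_4
π_3 = 0.22·π_1 + 0.18·π_2 + 0.23·π_3 + 0.2·π_4
Solving with the normalization constraint gives π = (0.2797, 0.2712, 0.2064, 0.2427).
So the stationary probability of Junior is 0.2712.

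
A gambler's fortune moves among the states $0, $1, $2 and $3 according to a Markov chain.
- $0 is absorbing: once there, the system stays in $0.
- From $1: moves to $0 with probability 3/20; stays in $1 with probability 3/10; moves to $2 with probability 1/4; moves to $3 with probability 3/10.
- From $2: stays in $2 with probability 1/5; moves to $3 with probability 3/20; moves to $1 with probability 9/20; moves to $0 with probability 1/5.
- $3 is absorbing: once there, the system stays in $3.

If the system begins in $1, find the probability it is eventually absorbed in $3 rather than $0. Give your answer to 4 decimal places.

0.6201

Let h(s) be the probability of absorption at $3 starting from transient state s. Then h($3) = 1 and h($0) = 0. By first-step analysis:
h($1) = 0.15·0 + 0.3·h($1) + 0.25·h($2) + 0.3·1
h($2) = 0.2·0 + 0.45·h($1) + 0.2·h($2) + 0.15·1
Solving: h($1) = 0.6201, h($2) = 0.5363.
Starting from $1, the probability is 0.6201.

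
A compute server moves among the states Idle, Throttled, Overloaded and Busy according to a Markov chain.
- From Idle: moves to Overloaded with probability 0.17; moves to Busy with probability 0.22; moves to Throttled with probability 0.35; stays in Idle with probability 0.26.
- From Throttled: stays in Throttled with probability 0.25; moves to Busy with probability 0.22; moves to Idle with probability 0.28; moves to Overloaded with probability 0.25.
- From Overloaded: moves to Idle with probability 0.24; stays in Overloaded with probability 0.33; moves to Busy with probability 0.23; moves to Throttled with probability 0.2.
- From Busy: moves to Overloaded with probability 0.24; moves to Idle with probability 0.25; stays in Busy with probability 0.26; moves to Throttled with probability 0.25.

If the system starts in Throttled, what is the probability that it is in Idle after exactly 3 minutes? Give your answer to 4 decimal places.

0.2581

Propagate the distribution vector 3 minutes from Throttled.
After 0 minutes: (0.0000, 1.0000, 0.0000, 0.0000)
After 1 minute: (0.2800, 0.2500, 0.2500, 0.2200)
After 2 minutes: (0.2578, 0.2655, 0.2454, 0.2313)
After 3 minutes: (0.2581, 0.2635, 0.2467, 0.2317)
P(in Idle after 3 minutes) = 0.2581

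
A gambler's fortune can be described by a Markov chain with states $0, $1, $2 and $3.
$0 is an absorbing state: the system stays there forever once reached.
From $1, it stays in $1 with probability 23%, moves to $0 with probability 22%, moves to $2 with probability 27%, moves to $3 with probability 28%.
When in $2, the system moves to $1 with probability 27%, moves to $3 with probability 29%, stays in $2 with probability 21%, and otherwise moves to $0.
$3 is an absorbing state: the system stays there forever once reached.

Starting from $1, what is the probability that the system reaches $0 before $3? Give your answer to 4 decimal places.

Let h(s) be the probability of absorption at $0 starting from transient state s. Then h($0) = 1 and h($3) = 0. By first-step analysis:
h($1) = 0.22·1 + 0.23·h($1) + 0.27·h($2) + 0.28·0
h($2) = 0.23·1 + 0.27·h($1) + 0.21·h($2) + 0.29·0
Solving: h($1) = 0.4406, h($2) = 0.4417.
Starting from $1, the probability is 0.4406.

0.4406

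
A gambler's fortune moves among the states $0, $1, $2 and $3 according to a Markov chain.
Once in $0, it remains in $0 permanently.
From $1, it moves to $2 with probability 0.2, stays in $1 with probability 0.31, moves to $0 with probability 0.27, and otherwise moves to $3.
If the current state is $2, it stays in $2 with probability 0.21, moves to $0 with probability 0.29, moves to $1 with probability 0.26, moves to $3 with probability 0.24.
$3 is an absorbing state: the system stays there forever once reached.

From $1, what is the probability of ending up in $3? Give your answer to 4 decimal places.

Let h(s) be the probability of absorption at $3 starting from transient state s. Then h($3) = 1 and h($0) = 0. By first-step analysis:
h($1) = 0.27·0 + 0.31·h($1) + 0.2·h($2) + 0.22·1
h($2) = 0.29·0 + 0.26·h($1) + 0.21·h($2) + 0.24·1
Solving: h($1) = 0.4498, h($2) = 0.4518.
Starting from $1, the probability is 0.4498.

0.4498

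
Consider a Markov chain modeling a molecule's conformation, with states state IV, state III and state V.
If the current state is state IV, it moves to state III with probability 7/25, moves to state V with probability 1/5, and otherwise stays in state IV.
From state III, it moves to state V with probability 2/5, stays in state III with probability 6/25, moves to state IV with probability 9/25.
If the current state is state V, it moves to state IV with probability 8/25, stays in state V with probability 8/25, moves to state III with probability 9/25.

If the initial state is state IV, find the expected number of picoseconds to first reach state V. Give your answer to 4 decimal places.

Let t(s) be the expected number of picoseconds to first reach state V from state s, with t(state V) = 0. Conditioning on the first picosecond:
t(state IV) = 1 + 0.52·t(state IV) + 0.28·t(state III)
t(state III) = 1 + 0.36·t(state IV) + 0.24·t(state III)
Solving: t(state IV) = 3.9394, t(state III) = 3.1818.
Expected picoseconds from state IV to state V: 3.9394.

3.9394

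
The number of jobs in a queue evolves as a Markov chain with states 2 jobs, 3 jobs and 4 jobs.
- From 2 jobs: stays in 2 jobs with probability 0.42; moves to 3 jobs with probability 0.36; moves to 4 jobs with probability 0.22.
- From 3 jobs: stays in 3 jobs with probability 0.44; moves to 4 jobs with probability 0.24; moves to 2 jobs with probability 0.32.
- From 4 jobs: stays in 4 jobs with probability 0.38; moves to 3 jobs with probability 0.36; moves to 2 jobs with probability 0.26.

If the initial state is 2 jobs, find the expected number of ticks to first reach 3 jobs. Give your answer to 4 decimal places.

2.7778

Let t(s) be the expected number of ticks to first reach 3 jobs from state s, with t(3 jobs) = 0. Conditioning on the first tick:
t(2 jobs) = 1 + 0.42·t(2 jobs) + 0.22·t(4 jobs)
t(4 jobs) = 1 + 0.26·t(2 jobs) + 0.38·t(4 jobs)
Solving: t(2 jobs) = 2.7778, t(4 jobs) = 2.7778.
Expected ticks from 2 jobs to 3 jobs: 2.7778.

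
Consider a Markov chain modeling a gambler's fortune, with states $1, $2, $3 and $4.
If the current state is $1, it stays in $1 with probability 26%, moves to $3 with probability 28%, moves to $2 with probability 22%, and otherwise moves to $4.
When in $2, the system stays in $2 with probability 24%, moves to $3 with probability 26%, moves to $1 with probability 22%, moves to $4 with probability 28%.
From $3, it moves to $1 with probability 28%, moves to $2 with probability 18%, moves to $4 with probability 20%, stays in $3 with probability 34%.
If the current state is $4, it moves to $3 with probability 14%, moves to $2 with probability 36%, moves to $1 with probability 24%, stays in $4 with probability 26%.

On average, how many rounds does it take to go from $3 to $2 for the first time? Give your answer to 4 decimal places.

Let t(s) be the expected number of rounds to first reach $2 from state s, with t($2) = 0. Conditioning on the first round:
t($1) = 1 + 0.26·t($1) + 0.28·t($3) + 0.24·t($4)
t($3) = 1 + 0.28·t($1) + 0.34·t($3) + 0.2·t($4)
t($4) = 1 + 0.24·t($1) + 0.14·t($3) + 0.26·t($4)
Solving: t($1) = 4.1277, t($3) = 4.3297, t($4) = 3.5092.
Expected rounds from $3 to $2: 4.3297.

4.3297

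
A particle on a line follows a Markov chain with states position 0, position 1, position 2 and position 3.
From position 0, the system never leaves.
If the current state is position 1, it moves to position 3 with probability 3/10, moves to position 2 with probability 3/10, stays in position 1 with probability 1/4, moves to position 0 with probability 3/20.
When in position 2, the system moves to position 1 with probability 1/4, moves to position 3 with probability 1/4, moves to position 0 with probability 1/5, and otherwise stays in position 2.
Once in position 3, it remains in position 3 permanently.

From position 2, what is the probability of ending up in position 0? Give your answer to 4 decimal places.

Let h(s) be the probability of absorption at position 0 starting from transient state s. Then h(position 0) = 1 and h(position 3) = 0. By first-step analysis:
h(position 1) = 0.15·1 + 0.25·h(position 1) + 0.3·h(position 2) + 0.3·0
h(position 2) = 0.2·1 + 0.25·h(position 1) + 0.3·h(position 2) + 0.25·0
Solving: h(position 1) = 0.3667, h(position 2) = 0.4167.
Starting from position 2, the probability is 0.4167.

0.4167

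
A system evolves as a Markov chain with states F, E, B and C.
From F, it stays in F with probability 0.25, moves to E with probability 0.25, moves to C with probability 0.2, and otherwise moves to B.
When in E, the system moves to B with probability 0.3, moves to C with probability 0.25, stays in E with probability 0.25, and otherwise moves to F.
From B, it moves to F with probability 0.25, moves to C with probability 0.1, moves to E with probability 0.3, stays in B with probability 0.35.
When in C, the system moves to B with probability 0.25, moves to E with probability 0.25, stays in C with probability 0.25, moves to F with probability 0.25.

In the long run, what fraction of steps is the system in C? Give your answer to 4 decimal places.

0.1923

Let the stationary distribution be π with π = πP and π_1 + π_2 + π_3 + π_4 = 1.
π_1 = 0.25·π_1 + 0.2·π_2 + 0.25·π_3 + 0.25·π_4
π_2 = 0.25·π_1 + 0.25·π_2 + 0.3·π_3 + 0.25·π_4
π_3 = 0.3·π_1 + 0.3·π_2 + 0.35·π_3 + 0.25·π_4
Solving with the normalization constraint gives π = (0.2367, 0.2653, 0.3057, 0.1923).
So the stationary probability of C is 0.1923.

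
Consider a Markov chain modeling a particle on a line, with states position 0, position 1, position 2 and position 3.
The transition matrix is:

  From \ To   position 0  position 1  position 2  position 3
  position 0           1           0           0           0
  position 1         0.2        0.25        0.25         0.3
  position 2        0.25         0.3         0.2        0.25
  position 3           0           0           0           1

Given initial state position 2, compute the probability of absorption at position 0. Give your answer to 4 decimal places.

Let h(s) be the probability of absorption at position 0 starting from transient state s. Then h(position 0) = 1 and h(position 3) = 0. By first-step analysis:
h(position 1) = 0.2·1 + 0.25·h(position 1) + 0.25·h(position 2) + 0.3·0
h(position 2) = 0.25·1 + 0.3·h(position 1) + 0.2·h(position 2) + 0.25·0
Solving: h(position 1) = 0.4238, h(position 2) = 0.4714.
Starting from position 2, the probability is 0.4714.

0.4714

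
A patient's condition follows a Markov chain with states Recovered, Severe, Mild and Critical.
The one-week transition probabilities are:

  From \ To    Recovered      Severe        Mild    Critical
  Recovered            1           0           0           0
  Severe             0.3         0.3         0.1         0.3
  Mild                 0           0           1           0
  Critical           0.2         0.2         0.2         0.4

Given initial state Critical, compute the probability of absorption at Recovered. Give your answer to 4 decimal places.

Let h(s) be the probability of absorption at Recovered starting from transient state s. Then h(Recovered) = 1 and h(Mild) = 0. By first-step analysis:
h(Severe) = 0.3·1 + 0.3·h(Severe) + 0.1·0 + 0.3·h(Critical)
h(Critical) = 0.2·1 + 0.2·h(Severe) + 0.2·0 + 0.4·h(Critical)
Solving: h(Severe) = 0.6667, h(Critical) = 0.5556.
Starting from Critical, the probability is 0.5556.

0.5556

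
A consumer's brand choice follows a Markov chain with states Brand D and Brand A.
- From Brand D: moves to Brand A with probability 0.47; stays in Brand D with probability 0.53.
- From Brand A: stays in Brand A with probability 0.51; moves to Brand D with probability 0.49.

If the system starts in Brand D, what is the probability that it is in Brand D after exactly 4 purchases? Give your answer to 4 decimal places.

Propagate the distribution vector 4 purchases from Brand D.
After 0 purchases: (1.0000, 0.0000)
After 1 purchase: (0.5300, 0.4700)
After 2 purchases: (0.5112, 0.4888)
After 3 purchases: (0.5104, 0.4896)
After 4 purchases: (0.5104, 0.4896)
P(in Brand D after 4 purchases) = 0.5104

0.5104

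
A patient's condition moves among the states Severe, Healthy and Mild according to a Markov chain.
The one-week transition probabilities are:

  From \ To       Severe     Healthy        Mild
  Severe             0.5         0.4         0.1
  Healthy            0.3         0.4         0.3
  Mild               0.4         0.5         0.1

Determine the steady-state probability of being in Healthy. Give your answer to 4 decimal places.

Let the stationary distribution be π with π = πP and π_1 + π_2 + π_3 = 1.
π_1 = 0.5·π_1 + 0.3·π_2 + 0.4·π_3
π_2 = 0.4·π_1 + 0.4·π_2 + 0.5·π_3
Solving with the normalization constraint gives π = (0.3980, 0.4184, 0.1837).
So the stationary probability of Healthy is 0.4184.

0.4184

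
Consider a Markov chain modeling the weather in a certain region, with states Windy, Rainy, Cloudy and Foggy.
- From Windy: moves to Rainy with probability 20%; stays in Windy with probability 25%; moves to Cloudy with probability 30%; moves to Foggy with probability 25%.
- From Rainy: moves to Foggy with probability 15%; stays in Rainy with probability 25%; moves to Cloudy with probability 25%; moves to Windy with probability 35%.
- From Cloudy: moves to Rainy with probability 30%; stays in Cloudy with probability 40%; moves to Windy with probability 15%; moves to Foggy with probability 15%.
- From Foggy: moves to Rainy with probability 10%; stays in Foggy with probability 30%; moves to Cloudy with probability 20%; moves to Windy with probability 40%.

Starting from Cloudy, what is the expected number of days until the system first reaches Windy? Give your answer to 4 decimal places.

4.0893

Let t(s) be the expected number of days to first reach Windy from state s, with t(Windy) = 0. Conditioning on the first day:
t(Rainy) = 1 + 0.25·t(Rainy) + 0.25·t(Cloudy) + 0.15·t(Foggy)
t(Cloudy) = 1 + 0.3·t(Rainy) + 0.4·t(Cloudy) + 0.15·t(Foggy)
t(Foggy) = 1 + 0.1·t(Rainy) + 0.2·t(Cloudy) + 0.3·t(Foggy)
Solving: t(Rainy) = 3.3104, t(Cloudy) = 4.0893, t(Foggy) = 3.0699.
Expected days from Cloudy to Windy: 4.0893.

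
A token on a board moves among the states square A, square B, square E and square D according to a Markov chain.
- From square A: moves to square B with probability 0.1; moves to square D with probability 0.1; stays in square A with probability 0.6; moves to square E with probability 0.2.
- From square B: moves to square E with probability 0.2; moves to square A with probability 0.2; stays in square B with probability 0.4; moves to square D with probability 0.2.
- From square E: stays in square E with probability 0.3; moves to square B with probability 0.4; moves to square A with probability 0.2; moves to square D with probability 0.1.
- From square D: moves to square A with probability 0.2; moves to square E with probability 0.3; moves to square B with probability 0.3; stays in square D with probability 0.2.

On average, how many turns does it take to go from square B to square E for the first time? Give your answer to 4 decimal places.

Let t(s) be the expected number of turns to first reach square E from state s, with t(square E) = 0. Conditioning on the first turn:
t(square A) = 1 + 0.6·t(square A) + 0.1·t(square B) + 0.1·t(square D)
t(square B) = 1 + 0.2·t(square A) + 0.4·t(square B) + 0.2·t(square D)
t(square D) = 1 + 0.2·t(square A) + 0.3·t(square B) + 0.2·t(square D)
Solving: t(square A) = 4.6923, t(square B) = 4.6154, t(square D) = 4.1538.
Expected turns from square B to square E: 4.6154.

4.6154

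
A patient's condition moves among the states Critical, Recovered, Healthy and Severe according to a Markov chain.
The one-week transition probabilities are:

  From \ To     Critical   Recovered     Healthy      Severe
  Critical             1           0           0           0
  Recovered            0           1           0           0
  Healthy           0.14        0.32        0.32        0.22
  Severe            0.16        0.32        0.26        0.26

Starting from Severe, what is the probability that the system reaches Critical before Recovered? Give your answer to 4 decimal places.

Let h(s) be the probability of absorption at Critical starting from transient state s. Then h(Critical) = 1 and h(Recovered) = 0. By first-step analysis:
h(Healthy) = 0.14·1 + 0.32·0 + 0.32·h(Healthy) + 0.22·h(Severe)
h(Severe) = 0.16·1 + 0.32·0 + 0.26·h(Healthy) + 0.26·h(Severe)
Solving: h(Healthy) = 0.3112, h(Severe) = 0.3256.
Starting from Severe, the probability is 0.3256.

0.3256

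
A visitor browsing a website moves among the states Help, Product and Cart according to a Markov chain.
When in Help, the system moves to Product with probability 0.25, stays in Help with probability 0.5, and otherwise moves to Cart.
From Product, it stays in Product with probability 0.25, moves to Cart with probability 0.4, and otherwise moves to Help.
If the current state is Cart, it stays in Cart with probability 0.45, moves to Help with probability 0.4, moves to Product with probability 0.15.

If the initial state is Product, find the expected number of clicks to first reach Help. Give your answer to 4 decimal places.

Let t(s) be the expected number of clicks to first reach Help from state s, with t(Help) = 0. Conditioning on the first click:
t(Product) = 1 + 0.25·t(Product) + 0.4·t(Cart)
t(Cart) = 1 + 0.15·t(Product) + 0.45·t(Cart)
Solving: t(Product) = 2.6950, t(Cart) = 2.5532.
Expected clicks from Product to Help: 2.6950.

2.6950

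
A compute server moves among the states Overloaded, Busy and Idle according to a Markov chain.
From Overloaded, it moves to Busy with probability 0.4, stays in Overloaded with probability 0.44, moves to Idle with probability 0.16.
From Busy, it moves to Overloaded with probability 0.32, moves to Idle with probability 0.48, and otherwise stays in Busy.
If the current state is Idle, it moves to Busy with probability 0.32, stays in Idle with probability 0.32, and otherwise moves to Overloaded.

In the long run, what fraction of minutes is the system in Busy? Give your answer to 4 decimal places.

Let the stationary distribution be π with π = πP and π_1 + π_2 + π_3 = 1.
π_1 = 0.44·π_1 + 0.32·π_2 + 0.36·π_3
π_2 = 0.4·π_1 + 0.2·π_2 + 0.32·π_3
Solving with the normalization constraint gives π = (0.3777, 0.3127, 0.3096).
So the stationary probability of Busy is 0.3127.

0.3127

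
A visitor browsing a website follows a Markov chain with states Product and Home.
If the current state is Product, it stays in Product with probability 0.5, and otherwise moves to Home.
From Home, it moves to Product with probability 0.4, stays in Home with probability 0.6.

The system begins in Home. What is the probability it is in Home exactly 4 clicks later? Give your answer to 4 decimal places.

Propagate the distribution vector 4 clicks from Home.
After 0 clicks: (0.0000, 1.0000)
After 1 click: (0.4000, 0.6000)
After 2 clicks: (0.4400, 0.5600)
After 3 clicks: (0.4440, 0.5560)
After 4 clicks: (0.4444, 0.5556)
P(in Home after 4 clicks) = 0.5556

0.5556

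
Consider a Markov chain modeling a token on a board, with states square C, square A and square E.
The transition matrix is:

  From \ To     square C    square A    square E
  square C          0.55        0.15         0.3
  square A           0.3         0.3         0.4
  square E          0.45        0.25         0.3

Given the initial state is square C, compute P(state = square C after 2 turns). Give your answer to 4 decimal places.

Sum over the intermediate state after 1 turn:
P = P(square C→square C)·P(square C→square C) + P(square C→square A)·P(square A→square C) + P(square C→square E)·P(square E→square C)
  = 0.55×0.55 + 0.15×0.3 + 0.3×0.45
  = 0.3025 + 0.0450 + 0.1350 = 0.4825

0.4825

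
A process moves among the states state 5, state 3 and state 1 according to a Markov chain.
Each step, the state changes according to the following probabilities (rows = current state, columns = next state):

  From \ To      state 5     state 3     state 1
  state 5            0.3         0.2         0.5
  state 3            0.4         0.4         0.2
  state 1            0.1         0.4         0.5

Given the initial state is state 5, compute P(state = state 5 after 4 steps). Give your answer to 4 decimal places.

0.2560

Propagate the distribution vector 4 steps from state 5.
After 0 steps: (1.0000, 0.0000, 0.0000)
After 1 step: (0.3000, 0.2000, 0.5000)
After 2 steps: (0.2200, 0.3400, 0.4400)
After 3 steps: (0.2460, 0.3560, 0.3980)
After 4 steps: (0.2560, 0.3508, 0.3932)
P(in state 5 after 4 steps) = 0.2560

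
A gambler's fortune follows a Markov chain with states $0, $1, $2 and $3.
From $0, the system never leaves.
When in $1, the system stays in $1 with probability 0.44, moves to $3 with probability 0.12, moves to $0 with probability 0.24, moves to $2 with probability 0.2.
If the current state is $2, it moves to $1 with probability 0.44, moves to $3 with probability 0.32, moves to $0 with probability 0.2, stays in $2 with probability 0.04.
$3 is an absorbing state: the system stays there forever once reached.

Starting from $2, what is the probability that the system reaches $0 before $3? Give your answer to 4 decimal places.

Let h(s) be the probability of absorption at $0 starting from transient state s. Then h($0) = 1 and h($3) = 0. By first-step analysis:
h($1) = 0.24·1 + 0.44·h($1) + 0.2·h($2) + 0.12·0
h($2) = 0.2·1 + 0.44·h($1) + 0.04·h($2) + 0.32·0
Solving: h($1) = 0.6014, h($2) = 0.4840.
Starting from $2, the probability is 0.4840.

0.4840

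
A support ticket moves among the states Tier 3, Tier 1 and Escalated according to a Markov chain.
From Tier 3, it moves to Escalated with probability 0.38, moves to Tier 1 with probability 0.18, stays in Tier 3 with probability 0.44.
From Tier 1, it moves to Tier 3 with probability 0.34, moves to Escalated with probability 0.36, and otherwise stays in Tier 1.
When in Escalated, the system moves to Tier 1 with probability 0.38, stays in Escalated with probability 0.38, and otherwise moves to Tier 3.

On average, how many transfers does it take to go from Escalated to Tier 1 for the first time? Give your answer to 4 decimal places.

Let t(s) be the expected number of transfers to first reach Tier 1 from state s, with t(Tier 1) = 0. Conditioning on the first transfer:
t(Tier 3) = 1 + 0.44·t(Tier 3) + 0.38·t(Escalated)
t(Escalated) = 1 + 0.24·t(Tier 3) + 0.38·t(Escalated)
Solving: t(Tier 3) = 3.9063, t(Escalated) = 3.1250.
Expected transfers from Escalated to Tier 1: 3.1250.

3.1250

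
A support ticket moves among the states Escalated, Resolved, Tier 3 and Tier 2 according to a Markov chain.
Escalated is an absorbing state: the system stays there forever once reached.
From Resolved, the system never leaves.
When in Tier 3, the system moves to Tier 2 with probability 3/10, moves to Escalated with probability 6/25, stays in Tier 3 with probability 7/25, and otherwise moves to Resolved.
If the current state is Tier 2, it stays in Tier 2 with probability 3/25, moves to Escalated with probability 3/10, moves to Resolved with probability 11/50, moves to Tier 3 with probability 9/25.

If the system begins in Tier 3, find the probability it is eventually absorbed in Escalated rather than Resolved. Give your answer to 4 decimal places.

0.5731

Let h(s) be the probability of absorption at Escalated starting from transient state s. Then h(Escalated) = 1 and h(Resolved) = 0. By first-step analysis:
h(Tier 3) = 0.24·1 + 0.18·0 + 0.28·h(Tier 3) + 0.3·h(Tier 2)
h(Tier 2) = 0.3·1 + 0.22·0 + 0.36·h(Tier 3) + 0.12·h(Tier 2)
Solving: h(Tier 3) = 0.5731, h(Tier 2) = 0.5753.
Starting from Tier 3, the probability is 0.5731.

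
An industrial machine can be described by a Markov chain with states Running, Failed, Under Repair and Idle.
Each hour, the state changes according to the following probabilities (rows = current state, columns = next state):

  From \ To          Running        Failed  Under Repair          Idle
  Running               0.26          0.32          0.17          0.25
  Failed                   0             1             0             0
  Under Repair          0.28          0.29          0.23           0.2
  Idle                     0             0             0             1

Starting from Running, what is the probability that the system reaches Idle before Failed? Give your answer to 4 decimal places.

0.4337

Let h(s) be the probability of absorption at Idle starting from transient state s. Then h(Idle) = 1 and h(Failed) = 0. By first-step analysis:
h(Running) = 0.26·h(Running) + 0.32·0 + 0.17·h(Under Repair) + 0.25·1
h(Under Repair) = 0.28·h(Running) + 0.29·0 + 0.23·h(Under Repair) + 0.2·1
Solving: h(Running) = 0.4337, h(Under Repair) = 0.4175.
Starting from Running, the probability is 0.4337.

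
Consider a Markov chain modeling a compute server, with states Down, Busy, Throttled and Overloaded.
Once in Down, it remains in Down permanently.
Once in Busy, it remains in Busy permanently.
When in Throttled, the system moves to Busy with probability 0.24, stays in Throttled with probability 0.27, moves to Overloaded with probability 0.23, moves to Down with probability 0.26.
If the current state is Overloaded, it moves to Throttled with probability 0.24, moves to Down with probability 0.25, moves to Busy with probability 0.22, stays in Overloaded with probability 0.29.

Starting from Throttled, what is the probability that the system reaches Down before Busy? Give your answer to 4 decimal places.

Let h(s) be the probability of absorption at Down starting from transient state s. Then h(Down) = 1 and h(Busy) = 0. By first-step analysis:
h(Throttled) = 0.26·1 + 0.24·0 + 0.27·h(Throttled) + 0.23·h(Overloaded)
h(Overloaded) = 0.25·1 + 0.22·0 + 0.24·h(Throttled) + 0.29·h(Overloaded)
Solving: h(Throttled) = 0.5228, h(Overloaded) = 0.5288.
Starting from Throttled, the probability is 0.5228.

0.5228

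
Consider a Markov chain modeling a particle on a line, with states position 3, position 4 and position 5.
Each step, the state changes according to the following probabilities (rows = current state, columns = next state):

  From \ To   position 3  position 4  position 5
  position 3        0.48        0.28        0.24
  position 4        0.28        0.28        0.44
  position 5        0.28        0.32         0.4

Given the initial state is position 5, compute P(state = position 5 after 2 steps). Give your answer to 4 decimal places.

0.3680

Sum over the intermediate state after 1 step:
P = P(position 5→position 3)·P(position 3→position 5) + P(position 5→position 4)·P(position 4→position 5) + P(position 5→position 5)·P(position 5→position 5)
  = 0.28×0.24 + 0.32×0.44 + 0.4×0.4
  = 0.0672 + 0.1408 + 0.1600 = 0.3680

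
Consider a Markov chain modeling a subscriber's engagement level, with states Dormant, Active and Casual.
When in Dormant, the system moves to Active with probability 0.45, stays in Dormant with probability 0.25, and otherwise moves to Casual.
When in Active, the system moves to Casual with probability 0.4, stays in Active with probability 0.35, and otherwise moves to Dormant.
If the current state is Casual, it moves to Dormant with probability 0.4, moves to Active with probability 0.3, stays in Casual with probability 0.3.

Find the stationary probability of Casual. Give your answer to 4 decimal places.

0.3363

Let the stationary distribution be π with π = πP and π_1 + π_2 + π_3 = 1.
π_1 = 0.25·π_1 + 0.25·π_2 + 0.4·π_3
π_2 = 0.45·π_1 + 0.35·π_2 + 0.3·π_3
Solving with the normalization constraint gives π = (0.3004, 0.3632, 0.3363).
So the stationary probability of Casual is 0.3363.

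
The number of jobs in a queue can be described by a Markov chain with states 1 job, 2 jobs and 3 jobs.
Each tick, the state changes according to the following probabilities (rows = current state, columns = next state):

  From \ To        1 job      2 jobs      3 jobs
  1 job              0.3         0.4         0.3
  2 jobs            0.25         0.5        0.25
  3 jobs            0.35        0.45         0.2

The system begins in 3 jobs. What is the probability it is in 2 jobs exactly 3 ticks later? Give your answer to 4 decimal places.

0.4584

Propagate the distribution vector 3 ticks from 3 jobs.
After 0 ticks: (0.0000, 0.0000, 1.0000)
After 1 tick: (0.3500, 0.4500, 0.2000)
After 2 ticks: (0.2875, 0.4550, 0.2575)
After 3 ticks: (0.2901, 0.4584, 0.2515)
P(in 2 jobs after 3 ticks) = 0.4584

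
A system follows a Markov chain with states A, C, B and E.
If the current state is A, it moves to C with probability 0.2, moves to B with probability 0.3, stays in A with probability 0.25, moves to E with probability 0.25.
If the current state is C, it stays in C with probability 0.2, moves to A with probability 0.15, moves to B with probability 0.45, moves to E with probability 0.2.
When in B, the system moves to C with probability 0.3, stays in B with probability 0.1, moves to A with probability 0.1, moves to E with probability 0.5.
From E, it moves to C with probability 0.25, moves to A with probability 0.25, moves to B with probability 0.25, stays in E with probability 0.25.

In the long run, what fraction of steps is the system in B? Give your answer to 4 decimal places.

Let the stationary distribution be π with π = πP and π_1 + π_2 + π_3 + π_4 = 1.
π_1 = 0.25·π_1 + 0.15·π_2 + 0.1·π_3 + 0.25·π_4
π_2 = 0.2·π_1 + 0.2·π_2 + 0.3·π_3 + 0.25·π_4
π_3 = 0.3·π_1 + 0.45·π_2 + 0.1·π_3 + 0.25·π_4
Solving with the normalization constraint gives π = (0.1857, 0.2420, 0.2675, 0.3048).
So the stationary probability of B is 0.2675.

0.2675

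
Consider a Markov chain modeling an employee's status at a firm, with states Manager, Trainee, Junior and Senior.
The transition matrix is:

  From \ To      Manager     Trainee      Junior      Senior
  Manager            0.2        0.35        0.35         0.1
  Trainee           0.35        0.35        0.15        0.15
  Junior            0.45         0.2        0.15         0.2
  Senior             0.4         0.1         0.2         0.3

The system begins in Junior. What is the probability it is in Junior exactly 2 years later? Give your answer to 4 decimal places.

Propagate the distribution vector 2 years from Junior.
After 0 years: (0.0000, 0.0000, 1.0000, 0.0000)
After 1 year: (0.4500, 0.2000, 0.1500, 0.2000)
After 2 years: (0.3075, 0.2775, 0.2500, 0.1650)
P(in Junior after 2 years) = 0.2500

0.2500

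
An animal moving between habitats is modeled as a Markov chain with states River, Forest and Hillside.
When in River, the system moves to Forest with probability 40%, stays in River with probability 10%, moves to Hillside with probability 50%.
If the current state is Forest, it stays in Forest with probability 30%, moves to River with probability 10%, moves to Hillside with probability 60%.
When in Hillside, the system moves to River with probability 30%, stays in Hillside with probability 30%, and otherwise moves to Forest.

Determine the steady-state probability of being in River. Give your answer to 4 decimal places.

0.1894

Let the stationary distribution be π with π = πP and π_1 + π_2 + π_3 = 1.
π_1 = 0.1·π_1 + 0.1·π_2 + 0.3·π_3
π_2 = 0.4·π_1 + 0.3·π_2 + 0.4·π_3
Solving with the normalization constraint gives π = (0.1894, 0.3636, 0.4470).
So the stationary probability of River is 0.1894.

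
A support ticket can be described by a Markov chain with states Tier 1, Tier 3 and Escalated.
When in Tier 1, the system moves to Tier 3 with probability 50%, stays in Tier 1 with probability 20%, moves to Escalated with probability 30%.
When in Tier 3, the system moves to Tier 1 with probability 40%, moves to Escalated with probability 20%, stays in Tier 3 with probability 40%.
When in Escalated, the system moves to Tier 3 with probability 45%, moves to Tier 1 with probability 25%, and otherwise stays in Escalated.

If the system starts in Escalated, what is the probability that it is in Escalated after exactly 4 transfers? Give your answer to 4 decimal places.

0.2557

Propagate the distribution vector 4 transfers from Escalated.
After 0 transfers: (0.0000, 0.0000, 1.0000)
After 1 transfer: (0.2500, 0.4500, 0.3000)
After 2 transfers: (0.3050, 0.4400, 0.2550)
After 3 transfers: (0.3008, 0.4433, 0.2560)
After 4 transfers: (0.3015, 0.4429, 0.2557)
P(in Escalated after 4 transfers) = 0.2557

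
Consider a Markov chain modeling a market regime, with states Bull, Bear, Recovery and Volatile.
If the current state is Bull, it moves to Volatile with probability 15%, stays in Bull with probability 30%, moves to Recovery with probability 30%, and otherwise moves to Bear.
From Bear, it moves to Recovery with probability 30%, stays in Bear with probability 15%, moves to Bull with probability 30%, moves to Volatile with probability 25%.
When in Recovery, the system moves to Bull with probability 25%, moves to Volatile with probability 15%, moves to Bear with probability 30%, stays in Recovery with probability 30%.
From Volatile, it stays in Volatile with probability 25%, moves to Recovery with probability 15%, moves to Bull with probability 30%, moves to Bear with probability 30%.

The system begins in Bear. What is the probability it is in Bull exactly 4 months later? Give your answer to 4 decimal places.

0.2864

Propagate the distribution vector 4 months from Bear.
After 0 months: (0.0000, 1.0000, 0.0000, 0.0000)
After 1 month: (0.3000, 0.1500, 0.3000, 0.2500)
After 2 months: (0.2850, 0.2625, 0.2625, 0.1900)
After 3 months: (0.2869, 0.2464, 0.2715, 0.1953)
After 4 months: (0.2864, 0.2487, 0.2707, 0.1942)
P(in Bull after 4 months) = 0.2864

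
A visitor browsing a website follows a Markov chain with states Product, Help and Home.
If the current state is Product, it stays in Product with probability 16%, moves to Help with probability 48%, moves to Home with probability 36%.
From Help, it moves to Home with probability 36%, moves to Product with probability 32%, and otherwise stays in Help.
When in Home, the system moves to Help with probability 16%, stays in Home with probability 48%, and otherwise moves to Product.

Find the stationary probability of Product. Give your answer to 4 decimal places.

0.2900

Let the stationary distribution be π with π = πP and π_1 + π_2 + π_3 = 1.
π_1 = 0.16·π_1 + 0.32·π_2 + 0.36·π_3
π_2 = 0.48·π_1 + 0.32·π_2 + 0.16·π_3
Solving with the normalization constraint gives π = (0.2900, 0.3009, 0.4091).
So the stationary probability of Product is 0.2900.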